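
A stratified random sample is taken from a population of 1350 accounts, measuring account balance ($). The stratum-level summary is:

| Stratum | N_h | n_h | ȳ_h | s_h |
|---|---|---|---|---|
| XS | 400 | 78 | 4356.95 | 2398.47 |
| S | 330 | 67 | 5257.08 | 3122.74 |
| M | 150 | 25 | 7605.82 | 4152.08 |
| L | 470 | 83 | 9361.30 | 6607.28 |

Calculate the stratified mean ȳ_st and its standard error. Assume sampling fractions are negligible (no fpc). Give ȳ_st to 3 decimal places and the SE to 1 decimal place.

ȳ_st ≈ 6680.223, SE ≈ 295.7

ȳ_st = Σ W_h ȳ_h = (400·4356.95 + 330·5257.08 + 150·7605.82 + 470·9361.30)/1350 = 6680.22252
V̂(ȳ_st) = Σ W_h² s_h²/n_h, with W_h = N_h/N and N = 1350:
  stratum XS: (400/1350)²·2398.47²/78 = 6474.8
  stratum S: (330/1350)²·3122.74²/67 = 8696.75
  stratum M: (150/1350)²·4152.08²/25 = 8513.47
  stratum L: (470/1350)²·6607.28²/83 = 63752.2
V̂(ȳ_st) = 87437.3
SE(ȳ_st) = √87437.3 = 295.698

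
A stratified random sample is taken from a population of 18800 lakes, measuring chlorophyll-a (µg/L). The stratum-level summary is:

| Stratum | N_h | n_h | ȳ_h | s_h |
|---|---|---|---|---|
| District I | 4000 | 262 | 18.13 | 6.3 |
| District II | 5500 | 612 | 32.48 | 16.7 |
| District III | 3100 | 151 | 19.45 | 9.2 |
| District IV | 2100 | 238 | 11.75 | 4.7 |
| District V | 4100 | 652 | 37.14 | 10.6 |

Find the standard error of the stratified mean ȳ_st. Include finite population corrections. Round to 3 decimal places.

V̂(ȳ_st) = Σ W_h² (1 − n_h/N_h) s_h²/n_h, with W_h = N_h/N and N = 18800:
  stratum District I: (4000/18800)²·(1 − 262/4000)·6.3²/262 = 0.0064086
  stratum District II: (5500/18800)²·(1 − 612/5500)·16.7²/612 = 0.0346625
  stratum District III: (3100/18800)²·(1 − 151/3100)·9.2²/151 = 0.0144984
  stratum District IV: (2100/18800)²·(1 − 238/2100)·4.7²/238 = 0.00102684
  stratum District V: (4100/18800)²·(1 − 652/4100)·10.6²/652 = 0.00689286
V̂(ȳ_st) = 0.0634892
SE(ȳ_st) = √0.0634892 = 0.251971

SE(ȳ_st) ≈ 0.252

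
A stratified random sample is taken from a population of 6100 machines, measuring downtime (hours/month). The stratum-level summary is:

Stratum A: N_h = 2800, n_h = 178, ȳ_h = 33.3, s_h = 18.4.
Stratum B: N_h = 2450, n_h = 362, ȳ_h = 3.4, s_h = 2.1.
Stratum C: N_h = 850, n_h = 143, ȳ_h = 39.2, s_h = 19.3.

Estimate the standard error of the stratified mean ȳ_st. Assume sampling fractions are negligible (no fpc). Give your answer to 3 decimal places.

SE(ȳ_st) ≈ 0.673

V̂(ȳ_st) = Σ W_h² s_h²/n_h, with W_h = N_h/N and N = 6100:
  stratum A: (2800/6100)²·18.4²/178 = 0.400749
  stratum B: (2450/6100)²·2.1²/362 = 0.00196518
  stratum C: (850/6100)²·19.3²/143 = 0.0505774
V̂(ȳ_st) = 0.453291
SE(ȳ_st) = √0.453291 = 0.673269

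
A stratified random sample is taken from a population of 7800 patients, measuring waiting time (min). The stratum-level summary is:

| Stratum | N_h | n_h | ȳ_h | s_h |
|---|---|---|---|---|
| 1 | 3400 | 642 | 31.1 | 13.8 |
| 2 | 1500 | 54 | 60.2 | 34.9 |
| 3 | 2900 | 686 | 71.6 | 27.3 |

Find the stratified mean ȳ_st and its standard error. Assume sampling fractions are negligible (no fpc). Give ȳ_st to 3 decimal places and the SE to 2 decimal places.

ȳ_st ≈ 51.754, SE ≈ 1.02

ȳ_st = Σ W_h ȳ_h = (3400·31.1 + 1500·60.2 + 2900·71.6)/7800 = 51.75385
V̂(ȳ_st) = Σ W_h² s_h²/n_h, with W_h = N_h/N and N = 7800:
  stratum 1: (3400/7800)²·13.8²/642 = 0.0563627
  stratum 2: (1500/7800)²·34.9²/54 = 0.834162
  stratum 3: (2900/7800)²·27.3²/686 = 0.150179
V̂(ȳ_st) = 1.0407
SE(ȳ_st) = √1.0407 = 1.02015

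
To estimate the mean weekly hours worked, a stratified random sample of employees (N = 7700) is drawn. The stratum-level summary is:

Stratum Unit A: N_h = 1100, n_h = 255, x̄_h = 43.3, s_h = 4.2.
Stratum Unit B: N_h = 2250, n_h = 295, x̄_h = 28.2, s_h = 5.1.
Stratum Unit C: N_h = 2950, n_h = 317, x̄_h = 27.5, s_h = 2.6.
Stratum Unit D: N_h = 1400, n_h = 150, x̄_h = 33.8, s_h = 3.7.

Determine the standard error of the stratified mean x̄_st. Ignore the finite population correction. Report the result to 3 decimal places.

V̂(x̄_st) = Σ W_h² s_h²/n_h, with W_h = N_h/N and N = 7700:
  stratum Unit A: (1100/7700)²·4.2²/255 = 0.00141176
  stratum Unit B: (2250/7700)²·5.1²/295 = 0.00752839
  stratum Unit C: (2950/7700)²·2.6²/317 = 0.00313004
  stratum Unit D: (1400/7700)²·3.7²/150 = 0.00301708
V̂(x̄_st) = 0.0150873
SE(x̄_st) = √0.0150873 = 0.12283

SE(x̄_st) ≈ 0.123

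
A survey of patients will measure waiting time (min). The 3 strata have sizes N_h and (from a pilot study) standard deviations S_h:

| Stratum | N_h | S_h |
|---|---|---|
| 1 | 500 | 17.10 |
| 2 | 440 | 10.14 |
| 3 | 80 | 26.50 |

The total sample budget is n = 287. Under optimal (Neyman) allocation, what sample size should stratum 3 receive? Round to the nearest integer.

40

Neyman allocation: n_h = n · N_h S_h / Σ N_i S_i, with n = 287.
  stratum 1: N_h·S_h = 500·17.10 = 8550.00
  stratum 2: N_h·S_h = 440·10.14 = 4461.60
  stratum 3: N_h·S_h = 80·26.50 = 2120.00
Σ N_h S_h = 15131.60
n for stratum 3 = 287·2120.00/15131.60 = 40.210 → 40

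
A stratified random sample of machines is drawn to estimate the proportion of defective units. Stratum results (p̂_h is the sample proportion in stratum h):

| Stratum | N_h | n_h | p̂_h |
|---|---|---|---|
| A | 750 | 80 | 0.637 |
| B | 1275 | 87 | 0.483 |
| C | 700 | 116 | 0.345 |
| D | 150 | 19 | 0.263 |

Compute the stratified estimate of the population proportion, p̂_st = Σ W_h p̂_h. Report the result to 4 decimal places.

N = 2875; stratum weights W_h = N_h/N.
p̂_st = Σ W_h p̂_h = (750·0.637 + 1275·0.483 + 700·0.345 + 150·0.263)/2875 = 0.47810

p̂_st ≈ 0.4781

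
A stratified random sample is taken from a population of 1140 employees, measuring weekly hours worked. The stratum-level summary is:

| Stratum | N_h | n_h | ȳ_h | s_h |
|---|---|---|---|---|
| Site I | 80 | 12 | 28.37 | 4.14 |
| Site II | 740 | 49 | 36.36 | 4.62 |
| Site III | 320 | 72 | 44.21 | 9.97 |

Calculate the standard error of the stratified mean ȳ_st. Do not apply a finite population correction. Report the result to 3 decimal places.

SE(ȳ_st) ≈ 0.547

V̂(ȳ_st) = Σ W_h² s_h²/n_h, with W_h = N_h/N and N = 1140:
  stratum Site I: (80/1140)²·4.14²/12 = 0.0070338
  stratum Site II: (740/1140)²·4.62²/49 = 0.183545
  stratum Site III: (320/1140)²·9.97²/72 = 0.10878
V̂(ȳ_st) = 0.299358
SE(ȳ_st) = √0.299358 = 0.547136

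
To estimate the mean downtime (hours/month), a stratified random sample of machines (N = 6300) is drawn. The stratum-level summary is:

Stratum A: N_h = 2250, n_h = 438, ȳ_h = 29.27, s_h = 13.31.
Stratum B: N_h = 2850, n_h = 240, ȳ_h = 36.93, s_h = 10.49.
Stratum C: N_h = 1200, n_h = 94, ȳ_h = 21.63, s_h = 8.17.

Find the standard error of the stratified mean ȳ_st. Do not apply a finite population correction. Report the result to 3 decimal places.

SE(ȳ_st) ≈ 0.414

V̂(ȳ_st) = Σ W_h² s_h²/n_h, with W_h = N_h/N and N = 6300:
  stratum A: (2250/6300)²·13.31²/438 = 0.05159
  stratum B: (2850/6300)²·10.49²/240 = 0.0938314
  stratum C: (1200/6300)²·8.17²/94 = 0.0257631
V̂(ȳ_st) = 0.171185
SE(ȳ_st) = √0.171185 = 0.413745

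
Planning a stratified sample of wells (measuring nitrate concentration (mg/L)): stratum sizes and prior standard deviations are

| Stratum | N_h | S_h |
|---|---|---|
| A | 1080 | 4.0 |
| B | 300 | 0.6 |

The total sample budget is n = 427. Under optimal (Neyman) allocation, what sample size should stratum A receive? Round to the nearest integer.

410

Neyman allocation: n_h = n · N_h S_h / Σ N_i S_i, with n = 427.
  stratum A: N_h·S_h = 1080·4.0 = 4320.00
  stratum B: N_h·S_h = 300·0.6 = 180.00
Σ N_h S_h = 4500.00
n for stratum A = 427·4320.00/4500.00 = 409.920 → 410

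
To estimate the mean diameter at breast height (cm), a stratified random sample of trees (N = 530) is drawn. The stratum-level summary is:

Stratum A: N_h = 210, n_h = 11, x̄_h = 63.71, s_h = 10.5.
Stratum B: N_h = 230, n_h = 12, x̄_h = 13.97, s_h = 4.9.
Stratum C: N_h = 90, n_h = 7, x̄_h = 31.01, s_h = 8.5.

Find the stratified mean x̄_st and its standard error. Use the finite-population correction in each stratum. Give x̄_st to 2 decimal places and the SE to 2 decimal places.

x̄_st ≈ 36.57, SE ≈ 1.46

x̄_st = Σ W_h x̄_h = (210·63.71 + 230·13.97 + 90·31.01)/530 = 36.57189
V̂(x̄_st) = Σ W_h² (1 − n_h/N_h) s_h²/n_h, with W_h = N_h/N and N = 530:
  stratum A: (210/530)²·(1 − 11/210)·10.5²/11 = 1.4911
  stratum B: (230/530)²·(1 − 12/230)·4.9²/12 = 0.357144
  stratum C: (90/530)²·(1 − 7/90)·8.5²/7 = 0.274479
V̂(x̄_st) = 2.12272
SE(x̄_st) = √2.12272 = 1.45696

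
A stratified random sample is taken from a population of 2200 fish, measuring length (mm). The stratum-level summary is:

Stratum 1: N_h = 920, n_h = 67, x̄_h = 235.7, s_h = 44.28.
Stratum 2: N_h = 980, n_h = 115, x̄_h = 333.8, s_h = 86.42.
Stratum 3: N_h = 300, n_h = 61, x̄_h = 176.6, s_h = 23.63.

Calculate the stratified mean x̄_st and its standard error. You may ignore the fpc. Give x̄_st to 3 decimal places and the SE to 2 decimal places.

x̄_st ≈ 271.340, SE ≈ 4.26

x̄_st = Σ W_h x̄_h = (920·235.7 + 980·333.8 + 300·176.6)/2200 = 271.34000
V̂(x̄_st) = Σ W_h² s_h²/n_h, with W_h = N_h/N and N = 2200:
  stratum 1: (920/2200)²·44.28²/67 = 5.11765
  stratum 2: (980/2200)²·86.42²/115 = 12.8866
  stratum 3: (300/2200)²·23.63²/61 = 0.170214
V̂(x̄_st) = 18.1744
SE(x̄_st) = √18.1744 = 4.26315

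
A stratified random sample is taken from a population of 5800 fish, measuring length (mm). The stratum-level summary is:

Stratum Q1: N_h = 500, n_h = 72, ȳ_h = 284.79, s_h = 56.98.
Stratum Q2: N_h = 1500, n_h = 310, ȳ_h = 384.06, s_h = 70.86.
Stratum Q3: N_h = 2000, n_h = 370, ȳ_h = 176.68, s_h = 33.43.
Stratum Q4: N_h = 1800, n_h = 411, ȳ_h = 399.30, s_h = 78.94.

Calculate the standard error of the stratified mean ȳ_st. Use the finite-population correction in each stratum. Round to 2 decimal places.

V̂(ȳ_st) = Σ W_h² (1 − n_h/N_h) s_h²/n_h, with W_h = N_h/N and N = 5800:
  stratum Q1: (500/5800)²·(1 − 72/500)·56.98²/72 = 0.28686
  stratum Q2: (1500/5800)²·(1 − 310/1500)·70.86²/310 = 0.859454
  stratum Q3: (2000/5800)²·(1 − 370/2000)·33.43²/370 = 0.292707
  stratum Q4: (1800/5800)²·(1 − 411/1800)·78.94²/411 = 1.12686
V̂(ȳ_st) = 2.56588
SE(ȳ_st) = √2.56588 = 1.60184

SE(ȳ_st) ≈ 1.60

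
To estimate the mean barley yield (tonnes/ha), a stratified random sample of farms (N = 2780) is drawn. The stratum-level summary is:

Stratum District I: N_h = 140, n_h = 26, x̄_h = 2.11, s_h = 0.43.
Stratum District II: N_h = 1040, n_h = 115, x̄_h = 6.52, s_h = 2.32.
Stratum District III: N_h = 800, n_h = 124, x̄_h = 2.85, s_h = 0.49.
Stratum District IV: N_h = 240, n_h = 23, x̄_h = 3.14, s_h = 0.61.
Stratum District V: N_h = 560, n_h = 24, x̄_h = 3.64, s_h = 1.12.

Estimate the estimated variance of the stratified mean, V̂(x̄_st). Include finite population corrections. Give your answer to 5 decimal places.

V̂(x̄_st) ≈ 0.00812

V̂(x̄_st) = Σ W_h² (1 − n_h/N_h) s_h²/n_h, with W_h = N_h/N and N = 2780:
  stratum District I: (140/2780)²·(1 − 26/140)·0.43²/26 = 1.46861e-05
  stratum District II: (1040/2780)²·(1 − 115/1040)·2.32²/115 = 0.00582591
  stratum District III: (800/2780)²·(1 − 124/800)·0.49²/124 = 0.000135493
  stratum District IV: (240/2780)²·(1 − 23/240)·0.61²/23 = 0.000109022
  stratum District V: (560/2780)²·(1 − 24/560)·1.12²/24 = 0.00202996
V̂(x̄_st) = 0.00811507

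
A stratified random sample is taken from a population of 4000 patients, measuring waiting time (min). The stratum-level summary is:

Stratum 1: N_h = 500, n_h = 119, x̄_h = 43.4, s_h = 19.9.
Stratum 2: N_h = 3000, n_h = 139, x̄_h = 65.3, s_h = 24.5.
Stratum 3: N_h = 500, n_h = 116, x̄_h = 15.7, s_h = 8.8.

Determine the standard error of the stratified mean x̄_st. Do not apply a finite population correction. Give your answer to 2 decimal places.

SE(x̄_st) ≈ 1.58

V̂(x̄_st) = Σ W_h² s_h²/n_h, with W_h = N_h/N and N = 4000:
  stratum 1: (500/4000)²·19.9²/119 = 0.0519971
  stratum 2: (3000/4000)²·24.5²/139 = 2.42907
  stratum 3: (500/4000)²·8.8²/116 = 0.010431
V̂(x̄_st) = 2.4915
SE(x̄_st) = √2.4915 = 1.57845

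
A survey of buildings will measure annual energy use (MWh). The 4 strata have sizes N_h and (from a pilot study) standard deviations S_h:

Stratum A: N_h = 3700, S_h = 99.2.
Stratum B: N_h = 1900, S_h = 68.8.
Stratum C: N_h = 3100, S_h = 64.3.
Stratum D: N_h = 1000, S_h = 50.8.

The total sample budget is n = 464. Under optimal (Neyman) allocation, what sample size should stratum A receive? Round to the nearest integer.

Neyman allocation: n_h = n · N_h S_h / Σ N_i S_i, with n = 464.
  stratum A: N_h·S_h = 3700·99.2 = 367040.00
  stratum B: N_h·S_h = 1900·68.8 = 130720.00
  stratum C: N_h·S_h = 3100·64.3 = 199330.00
  stratum D: N_h·S_h = 1000·50.8 = 50800.00
Σ N_h S_h = 747890.00
n for stratum A = 464·367040.00/747890.00 = 227.716 → 228

228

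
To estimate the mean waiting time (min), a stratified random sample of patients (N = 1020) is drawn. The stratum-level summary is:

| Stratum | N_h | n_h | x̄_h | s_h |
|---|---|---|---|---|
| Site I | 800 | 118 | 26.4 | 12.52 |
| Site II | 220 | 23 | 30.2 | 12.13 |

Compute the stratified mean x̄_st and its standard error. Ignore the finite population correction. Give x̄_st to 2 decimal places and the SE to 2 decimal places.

x̄_st ≈ 27.22, SE ≈ 1.06

x̄_st = Σ W_h x̄_h = (800·26.4 + 220·30.2)/1020 = 27.21961
V̂(x̄_st) = Σ W_h² s_h²/n_h, with W_h = N_h/N and N = 1020:
  stratum Site I: (800/1020)²·12.52²/118 = 0.817158
  stratum Site II: (220/1020)²·12.13²/23 = 0.297604
V̂(x̄_st) = 1.11476
SE(x̄_st) = √1.11476 = 1.05582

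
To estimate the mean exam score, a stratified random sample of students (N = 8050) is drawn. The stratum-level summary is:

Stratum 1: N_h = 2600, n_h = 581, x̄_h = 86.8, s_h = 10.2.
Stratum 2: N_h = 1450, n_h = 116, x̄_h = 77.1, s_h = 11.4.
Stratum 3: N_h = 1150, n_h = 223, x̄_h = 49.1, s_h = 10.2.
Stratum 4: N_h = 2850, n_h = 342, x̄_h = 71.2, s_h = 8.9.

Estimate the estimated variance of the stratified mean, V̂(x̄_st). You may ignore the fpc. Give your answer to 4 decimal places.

V̂(x̄_st) ≈ 0.0936

V̂(x̄_st) = Σ W_h² s_h²/n_h, with W_h = N_h/N and N = 8050:
  stratum 1: (2600/8050)²·10.2²/581 = 0.0186801
  stratum 2: (1450/8050)²·11.4²/116 = 0.0363493
  stratum 3: (1150/8050)²·10.2²/223 = 0.00952137
  stratum 4: (2850/8050)²·8.9²/342 = 0.0290303
V̂(x̄_st) = 0.0935811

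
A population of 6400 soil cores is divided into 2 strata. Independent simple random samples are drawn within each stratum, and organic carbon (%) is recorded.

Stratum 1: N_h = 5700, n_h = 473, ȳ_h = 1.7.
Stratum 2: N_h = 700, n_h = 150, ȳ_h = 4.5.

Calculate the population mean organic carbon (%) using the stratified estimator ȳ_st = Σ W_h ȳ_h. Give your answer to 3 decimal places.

ȳ_st ≈ 2.006

N = Σ N_h = 6400. Stratum weights W_h = N_h/N.
ȳ_st = (5700·1.7 + 700·4.5) / 6400 = 2.00625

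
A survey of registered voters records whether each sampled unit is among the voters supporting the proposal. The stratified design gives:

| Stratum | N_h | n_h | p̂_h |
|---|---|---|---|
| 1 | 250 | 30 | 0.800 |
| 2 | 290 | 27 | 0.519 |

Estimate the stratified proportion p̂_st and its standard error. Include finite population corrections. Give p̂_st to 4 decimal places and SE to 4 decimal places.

N = 540; stratum weights W_h = N_h/N.
p̂_st = Σ W_h p̂_h = (250·0.800 + 290·0.519)/540 = 0.64909
V̂(p̂_st) = Σ W_h² (1 − n_h/N_h) p̂_h(1−p̂_h)/(n_h−1):
  stratum 1: (250/540)²·(1 − 30/250)·0.800·0.200/29 = 0.00104063
  stratum 2: (290/540)²·(1 − 27/290)·0.519·0.481/26 = 0.00251134
V̂(p̂_st) = 0.00355197; SE = √V̂ = 0.0595984

p̂_st ≈ 0.6491, SE ≈ 0.0596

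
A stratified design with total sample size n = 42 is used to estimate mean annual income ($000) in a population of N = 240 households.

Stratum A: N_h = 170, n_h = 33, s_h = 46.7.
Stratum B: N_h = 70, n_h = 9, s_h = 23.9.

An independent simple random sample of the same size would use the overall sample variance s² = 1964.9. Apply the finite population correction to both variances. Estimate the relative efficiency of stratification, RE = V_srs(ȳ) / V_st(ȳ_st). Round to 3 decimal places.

V̂(ȳ_st) = Σ W_h² (1 − n_h/N_h) s_h²/n_h, with W_h = N_h/N and N = 240:
  stratum A: (170/240)²·(1 − 33/170)·46.7²/33 = 26.7219
  stratum B: (70/240)²·(1 − 9/70)·23.9²/9 = 4.70499
V_st = 31.4269
V_srs = (1 − 42/240)·1964.9/42 = 38.5963
Relative efficiency = V_srs / V_st = 38.5963/31.4269 = 1.2281

RE ≈ 1.228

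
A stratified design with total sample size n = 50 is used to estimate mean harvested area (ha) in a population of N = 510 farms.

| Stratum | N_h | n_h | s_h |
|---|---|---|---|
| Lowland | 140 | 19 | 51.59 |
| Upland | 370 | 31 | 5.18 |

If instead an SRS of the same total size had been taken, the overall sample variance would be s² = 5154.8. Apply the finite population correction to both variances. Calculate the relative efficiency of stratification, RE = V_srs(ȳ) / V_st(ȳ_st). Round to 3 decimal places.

RE ≈ 9.747

V̂(ȳ_st) = Σ W_h² (1 − n_h/N_h) s_h²/n_h, with W_h = N_h/N and N = 510:
  stratum Lowland: (140/510)²·(1 − 19/140)·51.59²/19 = 9.12327
  stratum Upland: (370/510)²·(1 − 31/370)·5.18²/31 = 0.417406
V_st = 9.54068
V_srs = (1 − 50/510)·5154.8/50 = 92.9885
Relative efficiency = V_srs / V_st = 92.9885/9.54068 = 9.7465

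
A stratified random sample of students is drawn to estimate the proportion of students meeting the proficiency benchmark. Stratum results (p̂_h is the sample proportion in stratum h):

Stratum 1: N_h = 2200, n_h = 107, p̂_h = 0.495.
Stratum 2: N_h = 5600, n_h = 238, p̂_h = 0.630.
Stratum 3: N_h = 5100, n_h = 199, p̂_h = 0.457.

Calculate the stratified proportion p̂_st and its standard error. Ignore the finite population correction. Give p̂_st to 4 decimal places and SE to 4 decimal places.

N = 12900; stratum weights W_h = N_h/N.
p̂_st = Σ W_h p̂_h = (2200·0.495 + 5600·0.630 + 5100·0.457)/12900 = 0.53858
V̂(p̂_st) = Σ W_h² p̂_h(1−p̂_h)/(n_h−1):
  stratum 1: (2200/12900)²·0.495·0.505/106 = 6.85893e-05
  stratum 2: (5600/12900)²·0.630·0.370/237 = 0.000185349
  stratum 3: (5100/12900)²·0.457·0.543/198 = 0.00019589
V̂(p̂_st) = 0.000449828; SE = √V̂ = 0.0212092

p̂_st ≈ 0.5386, SE ≈ 0.0212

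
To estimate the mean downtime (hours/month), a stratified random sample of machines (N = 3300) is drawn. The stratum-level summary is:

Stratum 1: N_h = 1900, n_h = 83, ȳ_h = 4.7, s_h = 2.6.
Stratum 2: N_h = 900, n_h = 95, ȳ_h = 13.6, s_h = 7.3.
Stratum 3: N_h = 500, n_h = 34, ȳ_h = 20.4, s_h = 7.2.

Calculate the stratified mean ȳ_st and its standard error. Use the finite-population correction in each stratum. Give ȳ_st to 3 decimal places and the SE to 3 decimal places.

ȳ_st = Σ W_h ȳ_h = (1900·4.7 + 900·13.6 + 500·20.4)/3300 = 9.50606
V̂(ȳ_st) = Σ W_h² (1 − n_h/N_h) s_h²/n_h, with W_h = N_h/N and N = 3300:
  stratum 1: (1900/3300)²·(1 − 83/1900)·2.6²/83 = 0.0258196
  stratum 2: (900/3300)²·(1 − 95/900)·7.3²/95 = 0.0373192
  stratum 3: (500/3300)²·(1 − 34/500)·7.2²/34 = 0.0326223
V̂(ȳ_st) = 0.0957611
SE(ȳ_st) = √0.0957611 = 0.309453

ȳ_st ≈ 9.506, SE ≈ 0.309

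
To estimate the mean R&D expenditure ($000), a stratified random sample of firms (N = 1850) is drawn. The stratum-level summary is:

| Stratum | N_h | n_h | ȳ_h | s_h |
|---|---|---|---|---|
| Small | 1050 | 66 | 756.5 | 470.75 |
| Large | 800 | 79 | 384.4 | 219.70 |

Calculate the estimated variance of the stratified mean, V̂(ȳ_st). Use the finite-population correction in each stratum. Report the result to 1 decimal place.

V̂(ȳ_st) = Σ W_h² (1 − n_h/N_h) s_h²/n_h, with W_h = N_h/N and N = 1850:
  stratum Small: (1050/1850)²·(1 − 66/1050)·470.75²/66 = 1013.63
  stratum Large: (800/1850)²·(1 − 79/800)·219.70²/79 = 102.971
V̂(ȳ_st) = 1116.6

V̂(ȳ_st) ≈ 1116.6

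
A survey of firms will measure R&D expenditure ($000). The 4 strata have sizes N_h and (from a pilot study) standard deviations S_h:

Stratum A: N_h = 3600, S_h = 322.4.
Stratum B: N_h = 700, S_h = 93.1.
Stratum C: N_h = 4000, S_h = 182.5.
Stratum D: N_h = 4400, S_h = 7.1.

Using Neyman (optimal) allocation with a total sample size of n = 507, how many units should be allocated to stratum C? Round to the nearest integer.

Neyman allocation: n_h = n · N_h S_h / Σ N_i S_i, with n = 507.
  stratum A: N_h·S_h = 3600·322.4 = 1160640.00
  stratum B: N_h·S_h = 700·93.1 = 65170.00
  stratum C: N_h·S_h = 4000·182.5 = 730000.00
  stratum D: N_h·S_h = 4400·7.1 = 31240.00
Σ N_h S_h = 1987050.00
n for stratum C = 507·730000.00/1987050.00 = 186.261 → 186

186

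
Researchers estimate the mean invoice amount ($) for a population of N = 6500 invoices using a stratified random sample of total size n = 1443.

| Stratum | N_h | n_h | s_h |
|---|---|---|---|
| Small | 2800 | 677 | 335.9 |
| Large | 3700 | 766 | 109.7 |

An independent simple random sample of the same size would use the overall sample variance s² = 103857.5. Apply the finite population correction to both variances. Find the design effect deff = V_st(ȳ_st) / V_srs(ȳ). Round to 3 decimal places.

V̂(ȳ_st) = Σ W_h² (1 − n_h/N_h) s_h²/n_h, with W_h = N_h/N and N = 6500:
  stratum Small: (2800/6500)²·(1 − 677/2800)·335.9²/677 = 23.4484
  stratum Large: (3700/6500)²·(1 − 766/3700)·109.7²/766 = 4.03664
V_st = 27.485
V_srs = (1 − 1443/6500)·103857.5/1443 = 55.9952
deff = V_st / V_srs = 27.485/55.9952 = 0.4908

deff ≈ 0.491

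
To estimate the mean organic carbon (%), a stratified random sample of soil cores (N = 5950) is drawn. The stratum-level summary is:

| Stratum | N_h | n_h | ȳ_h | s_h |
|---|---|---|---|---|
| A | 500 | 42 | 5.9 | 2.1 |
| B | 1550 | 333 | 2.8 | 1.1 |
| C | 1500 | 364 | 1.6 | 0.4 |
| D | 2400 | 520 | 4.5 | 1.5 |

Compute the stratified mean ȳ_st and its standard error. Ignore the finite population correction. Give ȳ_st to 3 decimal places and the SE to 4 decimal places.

ȳ_st ≈ 3.444, SE ≈ 0.0415

ȳ_st = Σ W_h ȳ_h = (500·5.9 + 1550·2.8 + 1500·1.6 + 2400·4.5)/5950 = 3.44370
V̂(ȳ_st) = Σ W_h² s_h²/n_h, with W_h = N_h/N and N = 5950:
  stratum A: (500/5950)²·2.1²/42 = 0.000741473
  stratum B: (1550/5950)²·1.1²/333 = 0.000246587
  stratum C: (1500/5950)²·0.4²/364 = 2.79362e-05
  stratum D: (2400/5950)²·1.5²/520 = 0.000703992
V̂(ȳ_st) = 0.00171999
SE(ȳ_st) = √0.00171999 = 0.0414727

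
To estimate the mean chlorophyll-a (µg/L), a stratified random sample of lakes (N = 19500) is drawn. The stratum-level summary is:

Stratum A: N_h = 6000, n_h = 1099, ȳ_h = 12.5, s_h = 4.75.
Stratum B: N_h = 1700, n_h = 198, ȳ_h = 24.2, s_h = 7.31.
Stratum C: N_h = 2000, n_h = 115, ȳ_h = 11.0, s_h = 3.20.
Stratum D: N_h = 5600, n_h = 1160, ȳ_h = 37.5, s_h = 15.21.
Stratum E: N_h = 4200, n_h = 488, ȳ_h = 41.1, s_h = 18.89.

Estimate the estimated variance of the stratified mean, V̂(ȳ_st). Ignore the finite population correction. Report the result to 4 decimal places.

V̂(ȳ_st) ≈ 0.0553

V̂(ȳ_st) = Σ W_h² s_h²/n_h, with W_h = N_h/N and N = 19500:
  stratum A: (6000/19500)²·4.75²/1099 = 0.00194367
  stratum B: (1700/19500)²·7.31²/198 = 0.00205115
  stratum C: (2000/19500)²·3.20²/115 = 0.000936684
  stratum D: (5600/19500)²·15.21²/1160 = 0.0164478
  stratum E: (4200/19500)²·18.89²/488 = 0.0339214
V̂(ȳ_st) = 0.0553007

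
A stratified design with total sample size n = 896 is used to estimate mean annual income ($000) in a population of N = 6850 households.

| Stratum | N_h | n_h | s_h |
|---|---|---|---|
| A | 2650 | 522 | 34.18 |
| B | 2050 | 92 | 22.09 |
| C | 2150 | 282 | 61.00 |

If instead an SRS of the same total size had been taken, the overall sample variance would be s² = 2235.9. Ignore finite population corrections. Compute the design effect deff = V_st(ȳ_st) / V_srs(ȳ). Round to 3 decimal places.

deff ≈ 0.846

V̂(ȳ_st) = Σ W_h² s_h²/n_h, with W_h = N_h/N and N = 6850:
  stratum A: (2650/6850)²·34.18²/522 = 0.334953
  stratum B: (2050/6850)²·22.09²/92 = 0.47504
  stratum C: (2150/6850)²·61.00²/282 = 1.29989
V_st = 2.10988
V_srs = s²/n = 2235.9/896 = 2.49542
deff = V_st / V_srs = 2.10988/2.49542 = 0.8455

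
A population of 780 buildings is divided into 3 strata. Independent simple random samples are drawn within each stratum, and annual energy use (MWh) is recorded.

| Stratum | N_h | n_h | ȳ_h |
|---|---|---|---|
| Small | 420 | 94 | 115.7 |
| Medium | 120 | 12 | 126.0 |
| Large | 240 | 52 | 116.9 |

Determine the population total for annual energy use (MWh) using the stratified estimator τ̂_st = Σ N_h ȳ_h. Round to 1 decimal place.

τ̂_st ≈ 91770.0

τ̂_st = Σ N_h ȳ_h = 420·115.7 + 120·126.0 + 240·116.9 = 91770.0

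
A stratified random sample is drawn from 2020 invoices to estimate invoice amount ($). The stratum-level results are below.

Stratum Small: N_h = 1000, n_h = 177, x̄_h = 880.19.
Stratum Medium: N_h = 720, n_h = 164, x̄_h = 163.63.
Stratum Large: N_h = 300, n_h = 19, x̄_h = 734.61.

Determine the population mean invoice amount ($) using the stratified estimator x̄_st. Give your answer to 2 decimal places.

x̄_st ≈ 603.16

N = Σ N_h = 2020. Stratum weights W_h = N_h/N.
x̄_st = (1000·880.19 + 720·163.63 + 300·734.61) / 2020 = 603.1617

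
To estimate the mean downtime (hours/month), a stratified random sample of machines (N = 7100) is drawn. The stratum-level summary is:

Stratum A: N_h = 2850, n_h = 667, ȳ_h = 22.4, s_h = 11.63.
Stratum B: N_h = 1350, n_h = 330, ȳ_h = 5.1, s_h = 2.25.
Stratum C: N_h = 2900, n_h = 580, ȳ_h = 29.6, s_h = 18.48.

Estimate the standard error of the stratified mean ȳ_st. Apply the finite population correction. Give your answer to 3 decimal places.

SE(ȳ_st) ≈ 0.323

V̂(ȳ_st) = Σ W_h² (1 − n_h/N_h) s_h²/n_h, with W_h = N_h/N and N = 7100:
  stratum A: (2850/7100)²·(1 − 667/2850)·11.63²/667 = 0.0250274
  stratum B: (1350/7100)²·(1 − 330/1350)·2.25²/330 = 0.000419052
  stratum C: (2900/7100)²·(1 − 580/2900)·18.48²/580 = 0.078586
V̂(ȳ_st) = 0.104032
SE(ȳ_st) = √0.104032 = 0.322541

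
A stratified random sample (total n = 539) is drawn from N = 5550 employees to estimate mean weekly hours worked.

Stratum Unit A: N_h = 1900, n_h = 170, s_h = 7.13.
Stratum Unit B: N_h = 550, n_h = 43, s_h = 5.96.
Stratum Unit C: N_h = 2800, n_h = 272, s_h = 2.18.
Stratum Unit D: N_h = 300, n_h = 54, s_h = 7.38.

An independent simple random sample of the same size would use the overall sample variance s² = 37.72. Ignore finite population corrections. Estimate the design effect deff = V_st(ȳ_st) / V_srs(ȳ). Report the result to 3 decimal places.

deff ≈ 0.722

V̂(ȳ_st) = Σ W_h² s_h²/n_h, with W_h = N_h/N and N = 5550:
  stratum Unit A: (1900/5550)²·7.13²/170 = 0.035047
  stratum Unit B: (550/5550)²·5.96²/43 = 0.00811266
  stratum Unit C: (2800/5550)²·2.18²/272 = 0.00444707
  stratum Unit D: (300/5550)²·7.38²/54 = 0.00294697
V_st = 0.0505537
V_srs = s²/n = 37.72/539 = 0.0699814
deff = V_st / V_srs = 0.0505537/0.0699814 = 0.7224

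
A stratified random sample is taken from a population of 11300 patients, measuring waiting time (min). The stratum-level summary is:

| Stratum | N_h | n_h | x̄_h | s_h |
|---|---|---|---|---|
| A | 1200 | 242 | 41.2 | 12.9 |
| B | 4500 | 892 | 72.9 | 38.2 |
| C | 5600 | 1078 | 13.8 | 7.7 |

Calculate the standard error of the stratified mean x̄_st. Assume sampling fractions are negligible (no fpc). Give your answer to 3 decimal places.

V̂(x̄_st) = Σ W_h² s_h²/n_h, with W_h = N_h/N and N = 11300:
  stratum A: (1200/11300)²·12.9²/242 = 0.00775478
  stratum B: (4500/11300)²·38.2²/892 = 0.259436
  stratum C: (5600/11300)²·7.7²/1078 = 0.0135077
V̂(x̄_st) = 0.280698
SE(x̄_st) = √0.280698 = 0.52981

SE(x̄_st) ≈ 0.530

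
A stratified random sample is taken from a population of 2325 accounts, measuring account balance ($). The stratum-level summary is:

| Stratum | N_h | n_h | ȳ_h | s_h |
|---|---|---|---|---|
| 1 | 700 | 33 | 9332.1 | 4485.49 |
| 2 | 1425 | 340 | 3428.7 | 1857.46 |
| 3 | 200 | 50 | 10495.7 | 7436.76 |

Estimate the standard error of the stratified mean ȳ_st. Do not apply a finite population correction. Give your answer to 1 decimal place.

V̂(ȳ_st) = Σ W_h² s_h²/n_h, with W_h = N_h/N and N = 2325:
  stratum 1: (700/2325)²·4485.49²/33 = 55265.7
  stratum 2: (1425/2325)²·1857.46²/340 = 3811.92
  stratum 3: (200/2325)²·7436.76²/50 = 8184.87
V̂(ȳ_st) = 67262.5
SE(ȳ_st) = √67262.5 = 259.35

SE(ȳ_st) ≈ 259.4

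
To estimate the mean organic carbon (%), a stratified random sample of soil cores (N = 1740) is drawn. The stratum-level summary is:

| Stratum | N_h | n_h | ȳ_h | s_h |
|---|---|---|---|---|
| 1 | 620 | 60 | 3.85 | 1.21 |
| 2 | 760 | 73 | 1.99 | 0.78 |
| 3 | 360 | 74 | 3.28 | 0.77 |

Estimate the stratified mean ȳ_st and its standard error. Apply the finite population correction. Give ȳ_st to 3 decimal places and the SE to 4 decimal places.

ȳ_st ≈ 2.920, SE ≈ 0.0671

ȳ_st = Σ W_h ȳ_h = (620·3.85 + 760·1.99 + 360·3.28)/1740 = 2.91966
V̂(ȳ_st) = Σ W_h² (1 − n_h/N_h) s_h²/n_h, with W_h = N_h/N and N = 1740:
  stratum 1: (620/1740)²·(1 − 60/620)·1.21²/60 = 0.00279834
  stratum 2: (760/1740)²·(1 − 73/760)·0.78²/73 = 0.00143727
  stratum 3: (360/1740)²·(1 − 74/360)·0.77²/74 = 0.000272471
V̂(ȳ_st) = 0.00450808
SE(ȳ_st) = √0.00450808 = 0.0671422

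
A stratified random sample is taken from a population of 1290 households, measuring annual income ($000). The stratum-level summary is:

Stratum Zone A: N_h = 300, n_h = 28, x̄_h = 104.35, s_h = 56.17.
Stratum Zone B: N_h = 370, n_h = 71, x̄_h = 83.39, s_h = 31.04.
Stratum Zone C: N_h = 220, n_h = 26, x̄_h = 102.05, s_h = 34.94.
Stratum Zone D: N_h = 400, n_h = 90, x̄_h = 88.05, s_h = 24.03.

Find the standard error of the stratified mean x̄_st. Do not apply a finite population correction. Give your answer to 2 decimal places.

SE(x̄_st) ≈ 3.03

V̂(x̄_st) = Σ W_h² s_h²/n_h, with W_h = N_h/N and N = 1290:
  stratum Zone A: (300/1290)²·56.17²/28 = 6.09416
  stratum Zone B: (370/1290)²·31.04²/71 = 1.11637
  stratum Zone C: (220/1290)²·34.94²/26 = 1.36565
  stratum Zone D: (400/1290)²·24.03²/90 = 0.616887
V̂(x̄_st) = 9.19307
SE(x̄_st) = √9.19307 = 3.03201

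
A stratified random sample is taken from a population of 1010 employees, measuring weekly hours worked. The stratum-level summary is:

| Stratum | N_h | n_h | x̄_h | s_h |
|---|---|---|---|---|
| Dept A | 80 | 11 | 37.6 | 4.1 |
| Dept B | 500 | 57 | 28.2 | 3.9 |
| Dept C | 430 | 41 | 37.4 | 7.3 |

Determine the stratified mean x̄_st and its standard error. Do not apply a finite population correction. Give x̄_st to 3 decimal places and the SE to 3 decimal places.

x̄_st = Σ W_h x̄_h = (80·37.6 + 500·28.2 + 430·37.4)/1010 = 32.86139
V̂(x̄_st) = Σ W_h² s_h²/n_h, with W_h = N_h/N and N = 1010:
  stratum Dept A: (80/1010)²·4.1²/11 = 0.00958765
  stratum Dept B: (500/1010)²·3.9²/57 = 0.0653961
  stratum Dept C: (430/1010)²·7.3²/41 = 0.23559
V̂(x̄_st) = 0.310573
SE(x̄_st) = √0.310573 = 0.557291

x̄_st ≈ 32.861, SE ≈ 0.557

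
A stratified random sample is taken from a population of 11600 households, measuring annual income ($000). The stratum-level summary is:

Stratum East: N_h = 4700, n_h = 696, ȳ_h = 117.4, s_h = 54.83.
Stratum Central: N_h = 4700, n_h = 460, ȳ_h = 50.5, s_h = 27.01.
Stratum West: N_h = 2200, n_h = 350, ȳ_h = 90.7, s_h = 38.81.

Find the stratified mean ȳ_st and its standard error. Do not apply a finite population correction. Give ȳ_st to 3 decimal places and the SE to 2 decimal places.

ȳ_st ≈ 85.230, SE ≈ 1.06

ȳ_st = Σ W_h ȳ_h = (4700·117.4 + 4700·50.5 + 2200·90.7)/11600 = 85.23017
V̂(ȳ_st) = Σ W_h² s_h²/n_h, with W_h = N_h/N and N = 11600:
  stratum East: (4700/11600)²·54.83²/696 = 0.709099
  stratum Central: (4700/11600)²·27.01²/460 = 0.260358
  stratum West: (2200/11600)²·38.81²/350 = 0.154792
V̂(ȳ_st) = 1.12425
SE(ȳ_st) = √1.12425 = 1.06031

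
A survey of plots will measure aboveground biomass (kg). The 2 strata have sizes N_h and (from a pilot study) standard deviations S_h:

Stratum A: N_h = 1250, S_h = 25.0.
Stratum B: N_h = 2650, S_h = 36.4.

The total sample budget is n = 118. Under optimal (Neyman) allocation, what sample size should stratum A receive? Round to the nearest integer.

Neyman allocation: n_h = n · N_h S_h / Σ N_i S_i, with n = 118.
  stratum A: N_h·S_h = 1250·25.0 = 31250.00
  stratum B: N_h·S_h = 2650·36.4 = 96460.00
Σ N_h S_h = 127710.00
n for stratum A = 118·31250.00/127710.00 = 28.874 → 29

29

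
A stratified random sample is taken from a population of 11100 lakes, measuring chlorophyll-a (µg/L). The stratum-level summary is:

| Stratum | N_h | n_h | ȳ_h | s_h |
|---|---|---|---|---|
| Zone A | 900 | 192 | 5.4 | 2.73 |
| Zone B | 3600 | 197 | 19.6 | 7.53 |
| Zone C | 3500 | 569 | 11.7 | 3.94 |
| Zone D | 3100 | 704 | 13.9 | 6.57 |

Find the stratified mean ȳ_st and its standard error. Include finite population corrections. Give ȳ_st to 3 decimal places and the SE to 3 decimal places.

ȳ_st = Σ W_h ȳ_h = (900·5.4 + 3600·19.6 + 3500·11.7 + 3100·13.9)/11100 = 14.36577
V̂(ȳ_st) = Σ W_h² (1 − n_h/N_h) s_h²/n_h, with W_h = N_h/N and N = 11100:
  stratum Zone A: (900/11100)²·(1 − 192/900)·2.73²/192 = 0.000200749
  stratum Zone B: (3600/11100)²·(1 − 197/3600)·7.53²/197 = 0.0286182
  stratum Zone C: (3500/11100)²·(1 − 569/3500)·3.94²/569 = 0.00227153
  stratum Zone D: (3100/11100)²·(1 − 704/3100)·6.57²/704 = 0.00369624
V̂(ȳ_st) = 0.0347867
SE(ȳ_st) = √0.0347867 = 0.186512

ȳ_st ≈ 14.366, SE ≈ 0.187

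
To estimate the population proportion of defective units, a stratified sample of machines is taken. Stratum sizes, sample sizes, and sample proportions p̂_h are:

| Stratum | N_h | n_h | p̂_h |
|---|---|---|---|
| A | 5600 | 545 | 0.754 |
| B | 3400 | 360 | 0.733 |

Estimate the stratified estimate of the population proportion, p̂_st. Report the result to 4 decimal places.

p̂_st ≈ 0.7461

N = 9000; stratum weights W_h = N_h/N.
p̂_st = Σ W_h p̂_h = (5600·0.754 + 3400·0.733)/9000 = 0.74607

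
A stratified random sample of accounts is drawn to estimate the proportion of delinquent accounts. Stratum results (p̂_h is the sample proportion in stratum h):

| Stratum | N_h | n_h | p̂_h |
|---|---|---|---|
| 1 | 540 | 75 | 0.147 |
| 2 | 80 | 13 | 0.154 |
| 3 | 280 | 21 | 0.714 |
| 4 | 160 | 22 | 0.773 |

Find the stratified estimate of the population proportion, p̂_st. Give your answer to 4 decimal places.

p̂_st ≈ 0.3918

N = 1060; stratum weights W_h = N_h/N.
p̂_st = Σ W_h p̂_h = (540·0.147 + 80·0.154 + 280·0.714 + 160·0.773)/1060 = 0.39179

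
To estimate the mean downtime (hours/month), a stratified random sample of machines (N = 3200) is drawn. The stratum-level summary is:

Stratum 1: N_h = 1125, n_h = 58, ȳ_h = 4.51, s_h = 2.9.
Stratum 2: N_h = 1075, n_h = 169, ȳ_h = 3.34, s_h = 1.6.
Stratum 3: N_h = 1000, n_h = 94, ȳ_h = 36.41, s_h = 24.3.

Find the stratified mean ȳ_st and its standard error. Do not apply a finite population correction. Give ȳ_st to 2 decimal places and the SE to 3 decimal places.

ȳ_st ≈ 14.09, SE ≈ 0.796

ȳ_st = Σ W_h ȳ_h = (1125·4.51 + 1075·3.34 + 1000·36.41)/3200 = 14.08570
V̂(ȳ_st) = Σ W_h² s_h²/n_h, with W_h = N_h/N and N = 3200:
  stratum 1: (1125/3200)²·2.9²/58 = 0.0179214
  stratum 2: (1075/3200)²·1.6²/169 = 0.0017095
  stratum 3: (1000/3200)²·24.3²/94 = 0.613458
V̂(ȳ_st) = 0.633089
SE(ȳ_st) = √0.633089 = 0.795669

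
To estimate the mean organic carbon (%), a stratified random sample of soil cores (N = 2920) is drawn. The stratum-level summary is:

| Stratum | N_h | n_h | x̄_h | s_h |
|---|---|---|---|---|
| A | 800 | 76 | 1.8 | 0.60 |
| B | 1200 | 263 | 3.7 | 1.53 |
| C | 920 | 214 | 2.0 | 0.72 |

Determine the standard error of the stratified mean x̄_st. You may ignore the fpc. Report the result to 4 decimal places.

V̂(x̄_st) = Σ W_h² s_h²/n_h, with W_h = N_h/N and N = 2920:
  stratum A: (800/2920)²·0.60²/76 = 0.000355552
  stratum B: (1200/2920)²·1.53²/263 = 0.00150322
  stratum C: (920/2920)²·0.72²/214 = 0.00024047
V̂(x̄_st) = 0.00209925
SE(x̄_st) = √0.00209925 = 0.0458175

SE(x̄_st) ≈ 0.0458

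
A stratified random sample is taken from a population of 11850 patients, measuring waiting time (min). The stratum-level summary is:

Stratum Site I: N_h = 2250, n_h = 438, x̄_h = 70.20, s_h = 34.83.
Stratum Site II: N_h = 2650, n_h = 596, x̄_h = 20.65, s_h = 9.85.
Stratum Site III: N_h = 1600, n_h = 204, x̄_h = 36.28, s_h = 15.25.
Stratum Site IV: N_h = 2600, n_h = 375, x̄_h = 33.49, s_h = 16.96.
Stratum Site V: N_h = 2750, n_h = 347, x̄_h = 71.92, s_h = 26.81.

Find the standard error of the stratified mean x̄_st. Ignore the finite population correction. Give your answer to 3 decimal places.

V̂(x̄_st) = Σ W_h² s_h²/n_h, with W_h = N_h/N and N = 11850:
  stratum Site I: (2250/11850)²·34.83²/438 = 0.099853
  stratum Site II: (2650/11850)²·9.85²/596 = 0.00814107
  stratum Site III: (1600/11850)²·15.25²/204 = 0.0207832
  stratum Site IV: (2600/11850)²·16.96²/375 = 0.0369258
  stratum Site V: (2750/11850)²·26.81²/347 = 0.111556
V̂(x̄_st) = 0.277259
SE(x̄_st) = √0.277259 = 0.526554

SE(x̄_st) ≈ 0.527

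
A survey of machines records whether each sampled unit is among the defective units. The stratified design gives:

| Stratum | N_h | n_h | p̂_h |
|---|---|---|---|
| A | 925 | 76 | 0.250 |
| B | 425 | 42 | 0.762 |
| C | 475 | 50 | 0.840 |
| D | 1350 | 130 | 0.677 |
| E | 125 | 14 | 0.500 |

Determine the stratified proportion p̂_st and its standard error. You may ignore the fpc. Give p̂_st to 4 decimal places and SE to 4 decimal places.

p̂_st ≈ 0.5850, SE ≈ 0.0253

N = 3300; stratum weights W_h = N_h/N.
p̂_st = Σ W_h p̂_h = (925·0.250 + 425·0.762 + 475·0.840 + 1350·0.677 + 125·0.500)/3300 = 0.58502
V̂(p̂_st) = Σ W_h² p̂_h(1−p̂_h)/(n_h−1):
  stratum A: (925/3300)²·0.250·0.750/75 = 0.000196424
  stratum B: (425/3300)²·0.762·0.238/41 = 7.33665e-05
  stratum C: (475/3300)²·0.840·0.160/49 = 5.6828e-05
  stratum D: (1350/3300)²·0.677·0.323/129 = 0.000283688
  stratum E: (125/3300)²·0.500·0.500/13 = 2.75924e-05
V̂(p̂_st) = 0.0006379; SE = √V̂ = 0.0252567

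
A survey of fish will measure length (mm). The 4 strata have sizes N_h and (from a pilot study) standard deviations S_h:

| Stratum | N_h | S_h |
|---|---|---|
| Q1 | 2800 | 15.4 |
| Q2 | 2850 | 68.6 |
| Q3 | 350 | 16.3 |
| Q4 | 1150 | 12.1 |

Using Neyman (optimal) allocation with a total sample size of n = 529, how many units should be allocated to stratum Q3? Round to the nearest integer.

Neyman allocation: n_h = n · N_h S_h / Σ N_i S_i, with n = 529.
  stratum Q1: N_h·S_h = 2800·15.4 = 43120.00
  stratum Q2: N_h·S_h = 2850·68.6 = 195510.00
  stratum Q3: N_h·S_h = 350·16.3 = 5705.00
  stratum Q4: N_h·S_h = 1150·12.1 = 13915.00
Σ N_h S_h = 258250.00
n for stratum Q3 = 529·5705.00/258250.00 = 11.686 → 12

12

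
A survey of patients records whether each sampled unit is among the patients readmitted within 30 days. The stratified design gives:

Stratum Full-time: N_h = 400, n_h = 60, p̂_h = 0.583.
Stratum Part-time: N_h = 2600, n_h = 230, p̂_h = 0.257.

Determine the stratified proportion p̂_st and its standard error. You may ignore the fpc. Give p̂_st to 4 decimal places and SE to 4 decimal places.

p̂_st ≈ 0.3005, SE ≈ 0.0264

N = 3000; stratum weights W_h = N_h/N.
p̂_st = Σ W_h p̂_h = (400·0.583 + 2600·0.257)/3000 = 0.30047
V̂(p̂_st) = Σ W_h² p̂_h(1−p̂_h)/(n_h−1):
  stratum Full-time: (400/3000)²·0.583·0.417/59 = 7.32538e-05
  stratum Part-time: (2600/3000)²·0.257·0.743/229 = 0.000626312
V̂(p̂_st) = 0.000699566; SE = √V̂ = 0.0264493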